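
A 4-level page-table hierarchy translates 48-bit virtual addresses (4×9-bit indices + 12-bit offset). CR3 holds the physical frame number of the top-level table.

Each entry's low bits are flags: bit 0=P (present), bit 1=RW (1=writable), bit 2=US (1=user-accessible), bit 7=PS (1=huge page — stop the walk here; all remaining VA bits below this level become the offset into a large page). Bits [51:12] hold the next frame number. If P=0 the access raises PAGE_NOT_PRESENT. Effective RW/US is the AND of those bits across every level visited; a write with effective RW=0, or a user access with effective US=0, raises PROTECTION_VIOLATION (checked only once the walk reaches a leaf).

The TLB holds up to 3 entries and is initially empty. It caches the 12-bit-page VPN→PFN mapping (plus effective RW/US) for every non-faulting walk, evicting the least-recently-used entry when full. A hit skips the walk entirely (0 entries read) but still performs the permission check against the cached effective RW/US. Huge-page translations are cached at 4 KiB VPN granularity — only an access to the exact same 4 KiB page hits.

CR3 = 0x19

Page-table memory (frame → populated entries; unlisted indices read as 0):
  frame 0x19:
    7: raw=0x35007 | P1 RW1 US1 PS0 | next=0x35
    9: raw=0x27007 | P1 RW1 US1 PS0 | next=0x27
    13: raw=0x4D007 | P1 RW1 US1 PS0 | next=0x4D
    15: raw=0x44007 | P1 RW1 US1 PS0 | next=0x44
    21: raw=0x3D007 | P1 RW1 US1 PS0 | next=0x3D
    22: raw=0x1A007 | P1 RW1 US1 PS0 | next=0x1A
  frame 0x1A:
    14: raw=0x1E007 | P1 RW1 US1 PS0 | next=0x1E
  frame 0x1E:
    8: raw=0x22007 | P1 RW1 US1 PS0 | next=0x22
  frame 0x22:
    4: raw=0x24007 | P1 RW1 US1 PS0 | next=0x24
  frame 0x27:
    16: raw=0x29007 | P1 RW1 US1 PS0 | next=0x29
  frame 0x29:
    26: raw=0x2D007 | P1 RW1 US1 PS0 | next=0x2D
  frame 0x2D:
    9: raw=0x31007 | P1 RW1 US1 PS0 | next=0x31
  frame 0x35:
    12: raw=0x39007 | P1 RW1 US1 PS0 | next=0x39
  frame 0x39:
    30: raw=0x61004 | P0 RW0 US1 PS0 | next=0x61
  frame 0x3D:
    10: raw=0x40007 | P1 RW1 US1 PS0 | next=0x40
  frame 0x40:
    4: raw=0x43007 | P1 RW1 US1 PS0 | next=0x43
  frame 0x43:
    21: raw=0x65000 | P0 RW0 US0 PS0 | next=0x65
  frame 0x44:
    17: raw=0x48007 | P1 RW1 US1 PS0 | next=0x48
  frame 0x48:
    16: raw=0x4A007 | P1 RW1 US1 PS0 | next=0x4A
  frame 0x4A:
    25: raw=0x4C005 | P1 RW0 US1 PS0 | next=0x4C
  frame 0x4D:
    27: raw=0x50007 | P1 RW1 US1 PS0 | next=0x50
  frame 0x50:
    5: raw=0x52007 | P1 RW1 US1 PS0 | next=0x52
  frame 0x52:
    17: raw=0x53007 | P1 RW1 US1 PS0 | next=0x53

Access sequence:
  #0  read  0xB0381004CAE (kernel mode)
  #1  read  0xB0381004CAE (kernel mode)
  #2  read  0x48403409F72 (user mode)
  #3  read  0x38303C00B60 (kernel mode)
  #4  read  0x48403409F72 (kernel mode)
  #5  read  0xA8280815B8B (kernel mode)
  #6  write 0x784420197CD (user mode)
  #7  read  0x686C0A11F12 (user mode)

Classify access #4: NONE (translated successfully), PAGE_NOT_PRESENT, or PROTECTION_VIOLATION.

Trace:
#0 VA=0xB0381004CAE (r,kernel):
  L0 @0x19[22] → 0x1A007  P=1,RW=1,US=1,PS=0
  L1 @0x1A[14] → 0x1E007  P=1,RW=1,US=1,PS=0
  L2 @0x1E[8] → 0x22007  P=1,RW=1,US=1,PS=0
  L3 @0x22[4] → 0x24007  P=1,RW=1,US=1,PS=0
  ✓ 0x24CAE  — 4 lookups
#1 VA=0xB0381004CAE (r,kernel):
  TLB hit vpn=0xB0381004 → PA=0x24CAE
#2 VA=0x48403409F72 (r,user):
  L0 @0x19[9] → 0x27007  P=1,RW=1,US=1,PS=0
  L1 @0x27[16] → 0x29007  P=1,RW=1,US=1,PS=0
  L2 @0x29[26] → 0x2D007  P=1,RW=1,US=1,PS=0
  L3 @0x2D[9] → 0x31007  P=1,RW=1,US=1,PS=0
  ✓ 0x31F72  — 4 lookups
#3 VA=0x38303C00B60 (r,kernel):
  L0 @0x19[7] → 0x35007  P=1,RW=1,US=1,PS=0
  L1 @0x35[12] → 0x39007  P=1,RW=1,US=1,PS=0
  L2 @0x39[30] → 0x61004  P=0,RW=0,US=1,PS=0
  → PAGE_NOT_PRESENT  (3 entries read)
#4 VA=0x48403409F72 (r,kernel):
  TLB hit vpn=0x48403409 → PA=0x31F72
#5 VA=0xA8280815B8B (r,kernel):
  L0 @0x19[21] → 0x3D007  P=1,RW=1,US=1,PS=0
  L1 @0x3D[10] → 0x40007  P=1,RW=1,US=1,PS=0
  L2 @0x40[4] → 0x43007  P=1,RW=1,US=1,PS=0
  L3 @0x43[21] → 0x65000  P=0,RW=0,US=0,PS=0
  → PAGE_NOT_PRESENT  (4 entries read)
#6 VA=0x784420197CD (w,user):
  L0 @0x19[15] → 0x44007  P=1,RW=1,US=1,PS=0
  L1 @0x44[17] → 0x48007  P=1,RW=1,US=1,PS=0
  L2 @0x48[16] → 0x4A007  P=1,RW=1,US=1,PS=0
  L3 @0x4A[25] → 0x4C005  P=1,RW=0,US=1,PS=0
  → PROTECTION_VIOLATION  (4 entries read)
#7 VA=0x686C0A11F12 (r,user):
  L0 @0x19[13] → 0x4D007  P=1,RW=1,US=1,PS=0
  L1 @0x4D[27] → 0x50007  P=1,RW=1,US=1,PS=0
  L2 @0x50[5] → 0x52007  P=1,RW=1,US=1,PS=0
  L3 @0x52[17] → 0x53007  P=1,RW=1,US=1,PS=0
  ✓ 0x53F12  — 4 lookups

Access #4 fault: NONE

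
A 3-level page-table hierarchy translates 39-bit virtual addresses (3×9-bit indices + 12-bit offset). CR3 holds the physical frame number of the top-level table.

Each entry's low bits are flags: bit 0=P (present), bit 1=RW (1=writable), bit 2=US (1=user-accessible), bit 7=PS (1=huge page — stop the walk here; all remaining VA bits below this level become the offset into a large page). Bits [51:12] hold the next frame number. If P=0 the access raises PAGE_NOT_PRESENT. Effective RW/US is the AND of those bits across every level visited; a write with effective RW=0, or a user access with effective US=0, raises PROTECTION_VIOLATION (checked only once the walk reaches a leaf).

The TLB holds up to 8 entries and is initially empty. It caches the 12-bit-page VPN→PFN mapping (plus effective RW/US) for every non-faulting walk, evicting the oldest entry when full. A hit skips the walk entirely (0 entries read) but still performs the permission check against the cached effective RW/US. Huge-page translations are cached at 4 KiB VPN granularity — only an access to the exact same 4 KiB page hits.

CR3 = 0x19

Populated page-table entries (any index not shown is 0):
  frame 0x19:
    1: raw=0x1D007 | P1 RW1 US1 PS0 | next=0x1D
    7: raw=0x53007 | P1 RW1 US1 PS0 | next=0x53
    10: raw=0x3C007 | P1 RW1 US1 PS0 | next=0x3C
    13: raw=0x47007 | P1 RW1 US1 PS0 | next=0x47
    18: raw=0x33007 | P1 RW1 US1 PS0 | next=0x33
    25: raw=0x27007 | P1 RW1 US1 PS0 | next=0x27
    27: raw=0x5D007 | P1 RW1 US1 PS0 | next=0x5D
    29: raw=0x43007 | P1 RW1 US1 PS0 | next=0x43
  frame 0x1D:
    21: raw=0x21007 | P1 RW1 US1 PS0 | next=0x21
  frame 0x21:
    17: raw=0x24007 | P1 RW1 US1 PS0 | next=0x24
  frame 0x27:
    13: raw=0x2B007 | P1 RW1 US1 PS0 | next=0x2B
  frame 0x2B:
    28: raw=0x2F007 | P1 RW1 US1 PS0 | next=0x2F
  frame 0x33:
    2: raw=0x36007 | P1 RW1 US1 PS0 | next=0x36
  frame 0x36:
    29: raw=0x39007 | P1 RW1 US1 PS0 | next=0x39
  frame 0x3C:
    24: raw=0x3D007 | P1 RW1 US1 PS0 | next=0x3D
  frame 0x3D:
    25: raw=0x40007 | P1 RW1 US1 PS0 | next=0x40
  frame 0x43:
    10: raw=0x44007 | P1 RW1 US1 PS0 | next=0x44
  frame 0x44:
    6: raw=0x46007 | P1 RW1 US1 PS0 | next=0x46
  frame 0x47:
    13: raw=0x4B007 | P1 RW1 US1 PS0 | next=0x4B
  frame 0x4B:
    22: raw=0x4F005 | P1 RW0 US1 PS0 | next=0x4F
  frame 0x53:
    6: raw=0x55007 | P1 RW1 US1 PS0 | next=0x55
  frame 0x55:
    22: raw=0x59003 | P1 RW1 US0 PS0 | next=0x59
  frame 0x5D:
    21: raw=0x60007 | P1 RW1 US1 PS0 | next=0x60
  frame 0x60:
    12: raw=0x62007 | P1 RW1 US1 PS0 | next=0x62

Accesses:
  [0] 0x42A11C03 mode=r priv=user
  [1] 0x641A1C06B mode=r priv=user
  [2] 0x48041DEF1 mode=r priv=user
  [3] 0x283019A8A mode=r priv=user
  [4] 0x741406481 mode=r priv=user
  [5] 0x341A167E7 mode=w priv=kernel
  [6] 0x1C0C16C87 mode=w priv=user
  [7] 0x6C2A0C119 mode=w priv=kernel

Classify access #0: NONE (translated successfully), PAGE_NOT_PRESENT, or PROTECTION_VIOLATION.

Trace:
#0 VA=0x42A11C03 (r,user):
  lvl0: tbl 0x19, slot 1 ⇒ 0x1D007 (P1/RW1/US1/PS0)
  lvl1: tbl 0x1D, slot 21 ⇒ 0x21007 (P1/RW1/US1/PS0)
  lvl2: tbl 0x21, slot 17 ⇒ 0x24007 (P1/RW1/US1/PS0)
  ✓ 0x24C03  — 3 lookups
#1 VA=0x641A1C06B (r,user):
  lvl0: tbl 0x19, slot 25 ⇒ 0x27007 (P1/RW1/US1/PS0)
  lvl1: tbl 0x27, slot 13 ⇒ 0x2B007 (P1/RW1/US1/PS0)
  lvl2: tbl 0x2B, slot 28 ⇒ 0x2F007 (P1/RW1/US1/PS0)
  ✓ 0x2F06B  — 3 lookups
#2 VA=0x48041DEF1 (r,user):
  lvl0: tbl 0x19, slot 18 ⇒ 0x33007 (P1/RW1/US1/PS0)
  lvl1: tbl 0x33, slot 2 ⇒ 0x36007 (P1/RW1/US1/PS0)
  lvl2: tbl 0x36, slot 29 ⇒ 0x39007 (P1/RW1/US1/PS0)
  ✓ 0x39EF1  — 3 lookups
#3 VA=0x283019A8A (r,user):
  lvl0: tbl 0x19, slot 10 ⇒ 0x3C007 (P1/RW1/US1/PS0)
  lvl1: tbl 0x3C, slot 24 ⇒ 0x3D007 (P1/RW1/US1/PS0)
  lvl2: tbl 0x3D, slot 25 ⇒ 0x40007 (P1/RW1/US1/PS0)
  ✓ 0x40A8A  — 3 lookups
#4 VA=0x741406481 (r,user):
  lvl0: tbl 0x19, slot 29 ⇒ 0x43007 (P1/RW1/US1/PS0)
  lvl1: tbl 0x43, slot 10 ⇒ 0x44007 (P1/RW1/US1/PS0)
  lvl2: tbl 0x44, slot 6 ⇒ 0x46007 (P1/RW1/US1/PS0)
  ✓ 0x46481  — 3 lookups
#5 VA=0x341A167E7 (w,kernel):
  lvl0: tbl 0x19, slot 13 ⇒ 0x47007 (P1/RW1/US1/PS0)
  lvl1: tbl 0x47, slot 13 ⇒ 0x4B007 (P1/RW1/US1/PS0)
  lvl2: tbl 0x4B, slot 22 ⇒ 0x4F005 (P1/RW0/US1/PS0)
  ✗ PROTECTION_VIOLATION  [3 reads]
#6 VA=0x1C0C16C87 (w,user):
  lvl0: tbl 0x19, slot 7 ⇒ 0x53007 (P1/RW1/US1/PS0)
  lvl1: tbl 0x53, slot 6 ⇒ 0x55007 (P1/RW1/US1/PS0)
  lvl2: tbl 0x55, slot 22 ⇒ 0x59003 (P1/RW1/US0/PS0)
  ✗ PROTECTION_VIOLATION  [3 reads]
#7 VA=0x6C2A0C119 (w,kernel):
  lvl0: tbl 0x19, slot 27 ⇒ 0x5D007 (P1/RW1/US1/PS0)
  lvl1: tbl 0x5D, slot 21 ⇒ 0x60007 (P1/RW1/US1/PS0)
  lvl2: tbl 0x60, slot 12 ⇒ 0x62007 (P1/RW1/US1/PS0)
  ✓ 0x62119  — 3 lookups

Access #0 fault: NONE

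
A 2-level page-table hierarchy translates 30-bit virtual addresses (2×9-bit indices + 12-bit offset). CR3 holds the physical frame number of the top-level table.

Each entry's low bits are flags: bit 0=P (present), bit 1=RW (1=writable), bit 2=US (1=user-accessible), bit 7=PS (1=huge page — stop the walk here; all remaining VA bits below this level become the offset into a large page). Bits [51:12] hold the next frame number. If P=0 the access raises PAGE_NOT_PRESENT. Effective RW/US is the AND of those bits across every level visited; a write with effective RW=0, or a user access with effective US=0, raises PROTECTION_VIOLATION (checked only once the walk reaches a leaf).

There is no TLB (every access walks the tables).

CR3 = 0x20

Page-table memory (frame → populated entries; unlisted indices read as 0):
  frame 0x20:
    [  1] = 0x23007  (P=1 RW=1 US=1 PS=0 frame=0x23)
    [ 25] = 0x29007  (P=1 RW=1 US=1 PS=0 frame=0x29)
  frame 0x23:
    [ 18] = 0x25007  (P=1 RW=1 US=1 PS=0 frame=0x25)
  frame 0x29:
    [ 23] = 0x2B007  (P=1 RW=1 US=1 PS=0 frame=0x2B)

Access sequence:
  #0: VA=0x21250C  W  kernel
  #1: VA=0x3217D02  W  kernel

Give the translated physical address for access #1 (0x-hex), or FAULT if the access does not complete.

Trace:
#0 VA=0x21250C (w,kernel):
  [0] read 0x20 idx=1: raw=0x23007 flags P=1 W=1 U=1 S=0
  [1] read 0x23 idx=18: raw=0x25007 flags P=1 W=1 U=1 S=0
  → PA=0x2550C  (2 entries read)
#1 VA=0x3217D02 (w,kernel):
  [0] read 0x20 idx=25: raw=0x29007 flags P=1 W=1 U=1 S=0
  [1] read 0x29 idx=23: raw=0x2B007 flags P=1 W=1 U=1 S=0
  → PA=0x2BD02  (2 entries read)

Access #1 PA: 0x2BD02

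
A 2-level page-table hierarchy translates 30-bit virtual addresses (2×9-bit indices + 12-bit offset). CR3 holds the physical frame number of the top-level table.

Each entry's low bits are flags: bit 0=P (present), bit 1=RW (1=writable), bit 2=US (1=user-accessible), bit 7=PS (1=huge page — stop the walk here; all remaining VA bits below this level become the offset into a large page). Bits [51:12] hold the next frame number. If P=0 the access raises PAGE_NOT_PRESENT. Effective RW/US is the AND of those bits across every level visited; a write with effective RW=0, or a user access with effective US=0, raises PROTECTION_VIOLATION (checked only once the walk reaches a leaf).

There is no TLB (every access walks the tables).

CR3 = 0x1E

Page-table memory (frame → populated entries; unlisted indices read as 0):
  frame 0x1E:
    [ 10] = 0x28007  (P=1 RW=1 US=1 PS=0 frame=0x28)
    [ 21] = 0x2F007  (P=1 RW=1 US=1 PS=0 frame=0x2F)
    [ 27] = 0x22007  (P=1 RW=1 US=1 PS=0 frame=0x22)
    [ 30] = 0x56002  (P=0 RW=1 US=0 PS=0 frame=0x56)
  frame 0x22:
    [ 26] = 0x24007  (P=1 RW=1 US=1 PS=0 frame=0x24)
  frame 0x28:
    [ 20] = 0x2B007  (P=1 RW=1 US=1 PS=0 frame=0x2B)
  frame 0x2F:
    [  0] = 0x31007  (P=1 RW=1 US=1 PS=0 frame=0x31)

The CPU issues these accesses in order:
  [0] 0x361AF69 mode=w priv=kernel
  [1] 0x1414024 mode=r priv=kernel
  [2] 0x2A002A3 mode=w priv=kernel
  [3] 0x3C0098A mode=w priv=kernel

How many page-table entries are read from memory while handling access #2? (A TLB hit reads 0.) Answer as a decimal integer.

Per-access translation:
#0 VA=0x361AF69 (w,kernel):
  lvl0: tbl 0x1E, slot 27 ⇒ 0x22007 (P1/RW1/US1/PS0)
  lvl1: tbl 0x22, slot 26 ⇒ 0x24007 (P1/RW1/US1/PS0)
  → PA=0x24F69  (2 entries read)
#1 VA=0x1414024 (r,kernel):
  lvl0: tbl 0x1E, slot 10 ⇒ 0x28007 (P1/RW1/US1/PS0)
  lvl1: tbl 0x28, slot 20 ⇒ 0x2B007 (P1/RW1/US1/PS0)
  → PA=0x2B024  (2 entries read)
#2 VA=0x2A002A3 (w,kernel):
  lvl0: tbl 0x1E, slot 21 ⇒ 0x2F007 (P1/RW1/US1/PS0)
  lvl1: tbl 0x2F, slot 0 ⇒ 0x31007 (P1/RW1/US1/PS0)
  → PA=0x312A3  (2 entries read)
#3 VA=0x3C0098A (w,kernel):
  lvl0: tbl 0x1E, slot 30 ⇒ 0x56002 (P0/RW1/US0/PS0)
  ✗ PAGE_NOT_PRESENT  [1 reads]

Entries read for #2: 2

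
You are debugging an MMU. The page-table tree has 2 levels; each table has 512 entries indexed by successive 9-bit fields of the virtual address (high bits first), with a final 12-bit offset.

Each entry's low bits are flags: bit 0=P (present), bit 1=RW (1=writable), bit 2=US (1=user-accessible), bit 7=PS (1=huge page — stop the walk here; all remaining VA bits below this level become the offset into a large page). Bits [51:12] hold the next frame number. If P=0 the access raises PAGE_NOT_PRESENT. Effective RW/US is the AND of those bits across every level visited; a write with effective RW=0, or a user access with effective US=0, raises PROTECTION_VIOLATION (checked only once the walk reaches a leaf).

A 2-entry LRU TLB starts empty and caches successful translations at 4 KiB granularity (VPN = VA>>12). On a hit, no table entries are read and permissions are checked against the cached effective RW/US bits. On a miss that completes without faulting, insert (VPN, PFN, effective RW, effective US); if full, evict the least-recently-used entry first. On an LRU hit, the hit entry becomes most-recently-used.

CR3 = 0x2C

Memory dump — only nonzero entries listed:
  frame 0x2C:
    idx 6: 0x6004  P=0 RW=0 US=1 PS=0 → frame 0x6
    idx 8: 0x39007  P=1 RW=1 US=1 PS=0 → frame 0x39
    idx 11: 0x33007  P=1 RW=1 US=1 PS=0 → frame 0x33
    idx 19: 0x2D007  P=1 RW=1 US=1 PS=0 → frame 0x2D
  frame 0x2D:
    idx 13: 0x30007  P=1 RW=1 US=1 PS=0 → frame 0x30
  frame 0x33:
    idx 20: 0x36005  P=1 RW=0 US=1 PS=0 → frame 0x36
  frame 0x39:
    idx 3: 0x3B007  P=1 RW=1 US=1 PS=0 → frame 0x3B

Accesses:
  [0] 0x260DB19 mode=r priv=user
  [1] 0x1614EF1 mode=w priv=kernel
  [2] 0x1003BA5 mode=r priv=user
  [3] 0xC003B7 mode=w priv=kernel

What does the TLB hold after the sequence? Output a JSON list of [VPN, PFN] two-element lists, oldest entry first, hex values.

Per-access translation:
#0 VA=0x260DB19 (r,user):
  lvl0: tbl 0x2C, slot 19 ⇒ 0x2D007 (P1/RW1/US1/PS0)
  lvl1: tbl 0x2D, slot 13 ⇒ 0x30007 (P1/RW1/US1/PS0)
  ✓ 0x30B19  — 2 lookups
#1 VA=0x1614EF1 (w,kernel):
  lvl0: tbl 0x2C, slot 11 ⇒ 0x33007 (P1/RW1/US1/PS0)
  lvl1: tbl 0x33, slot 20 ⇒ 0x36005 (P1/RW0/US1/PS0)
  ⇒ fault: PROTECTION_VIOLATION  — 2 lookups
#2 VA=0x1003BA5 (r,user):
  lvl0: tbl 0x2C, slot 8 ⇒ 0x39007 (P1/RW1/US1/PS0)
  lvl1: tbl 0x39, slot 3 ⇒ 0x3B007 (P1/RW1/US1/PS0)
  ✓ 0x3BBA5  — 2 lookups
#3 VA=0xC003B7 (w,kernel):
  lvl0: tbl 0x2C, slot 6 ⇒ 0x6004 (P0/RW0/US1/PS0)
  ⇒ fault: PAGE_NOT_PRESENT  — 1 lookups

TLB: [["0x260D", "0x30"], ["0x1003", "0x3B"]]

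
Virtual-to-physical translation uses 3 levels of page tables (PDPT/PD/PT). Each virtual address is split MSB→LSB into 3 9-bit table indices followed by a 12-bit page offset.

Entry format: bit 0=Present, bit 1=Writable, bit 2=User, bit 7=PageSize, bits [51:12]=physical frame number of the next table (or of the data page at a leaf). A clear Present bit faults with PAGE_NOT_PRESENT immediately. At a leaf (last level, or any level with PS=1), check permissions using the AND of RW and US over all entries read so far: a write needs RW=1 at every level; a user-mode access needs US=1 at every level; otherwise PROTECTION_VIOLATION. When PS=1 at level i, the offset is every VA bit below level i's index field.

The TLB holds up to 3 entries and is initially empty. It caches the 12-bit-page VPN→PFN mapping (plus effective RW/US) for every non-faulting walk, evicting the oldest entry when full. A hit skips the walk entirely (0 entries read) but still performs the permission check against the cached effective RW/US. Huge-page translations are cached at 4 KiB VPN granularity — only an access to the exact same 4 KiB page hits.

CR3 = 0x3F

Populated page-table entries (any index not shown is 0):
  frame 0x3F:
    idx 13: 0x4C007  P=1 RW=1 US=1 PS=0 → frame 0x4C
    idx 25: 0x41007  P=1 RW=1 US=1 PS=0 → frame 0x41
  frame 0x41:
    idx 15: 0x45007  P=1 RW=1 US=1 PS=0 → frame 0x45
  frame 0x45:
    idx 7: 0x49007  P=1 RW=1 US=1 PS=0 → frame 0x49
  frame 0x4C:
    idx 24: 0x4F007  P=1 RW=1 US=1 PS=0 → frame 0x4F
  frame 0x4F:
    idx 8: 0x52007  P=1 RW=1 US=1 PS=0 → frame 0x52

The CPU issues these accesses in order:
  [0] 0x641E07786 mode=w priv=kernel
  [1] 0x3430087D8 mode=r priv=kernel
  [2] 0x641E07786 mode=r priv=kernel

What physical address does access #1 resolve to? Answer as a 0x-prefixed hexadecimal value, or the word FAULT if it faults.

Walk each access:
#0 VA=0x641E07786 (w,kernel):
  L0: frame=0x3F idx=25 entry=0x41007 [P=1 RW=1 US=1 PS=0]
  L1: frame=0x41 idx=15 entry=0x45007 [P=1 RW=1 US=1 PS=0]
  L2: frame=0x45 idx=7 entry=0x49007 [P=1 RW=1 US=1 PS=0]
  ⇒ phys 0x49786  [3 reads]
#1 VA=0x3430087D8 (r,kernel):
  L0: frame=0x3F idx=13 entry=0x4C007 [P=1 RW=1 US=1 PS=0]
  L1: frame=0x4C idx=24 entry=0x4F007 [P=1 RW=1 US=1 PS=0]
  L2: frame=0x4F idx=8 entry=0x52007 [P=1 RW=1 US=1 PS=0]
  ⇒ phys 0x527D8  [3 reads]
#2 VA=0x641E07786 (r,kernel):
  TLB hit vpn=0x641E07 → PA=0x49786

Access #1 PA: 0x527D8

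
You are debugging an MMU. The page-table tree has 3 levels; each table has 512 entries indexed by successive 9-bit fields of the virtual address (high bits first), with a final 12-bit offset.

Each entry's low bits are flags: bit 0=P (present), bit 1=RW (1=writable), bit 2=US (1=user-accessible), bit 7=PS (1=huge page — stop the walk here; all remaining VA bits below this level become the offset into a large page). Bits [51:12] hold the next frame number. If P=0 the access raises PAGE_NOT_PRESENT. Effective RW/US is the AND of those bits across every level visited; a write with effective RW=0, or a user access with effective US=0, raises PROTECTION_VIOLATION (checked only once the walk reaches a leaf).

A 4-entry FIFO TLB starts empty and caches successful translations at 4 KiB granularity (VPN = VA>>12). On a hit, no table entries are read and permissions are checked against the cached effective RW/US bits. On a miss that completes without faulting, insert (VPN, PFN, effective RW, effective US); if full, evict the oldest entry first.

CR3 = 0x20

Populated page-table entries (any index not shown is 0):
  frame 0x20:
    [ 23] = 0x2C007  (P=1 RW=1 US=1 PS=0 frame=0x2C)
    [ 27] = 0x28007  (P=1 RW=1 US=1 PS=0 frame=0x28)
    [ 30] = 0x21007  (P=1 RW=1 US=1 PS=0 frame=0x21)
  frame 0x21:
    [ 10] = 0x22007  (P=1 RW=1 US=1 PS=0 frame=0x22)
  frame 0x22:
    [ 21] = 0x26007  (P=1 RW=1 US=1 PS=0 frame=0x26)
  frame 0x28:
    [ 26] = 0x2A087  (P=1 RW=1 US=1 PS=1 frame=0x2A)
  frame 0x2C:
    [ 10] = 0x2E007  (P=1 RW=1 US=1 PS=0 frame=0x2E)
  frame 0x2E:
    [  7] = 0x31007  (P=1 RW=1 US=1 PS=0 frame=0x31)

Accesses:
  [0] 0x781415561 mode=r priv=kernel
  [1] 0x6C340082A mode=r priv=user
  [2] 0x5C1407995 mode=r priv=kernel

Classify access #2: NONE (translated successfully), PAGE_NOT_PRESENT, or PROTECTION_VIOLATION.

Walk each access:
#0 VA=0x781415561 (r,kernel):
  L0 @0x20[30] → 0x21007  P=1,RW=1,US=1,PS=0
  L1 @0x21[10] → 0x22007  P=1,RW=1,US=1,PS=0
  L2 @0x22[21] → 0x26007  P=1,RW=1,US=1,PS=0
  ⇒ phys 0x26561  [3 reads]
#1 VA=0x6C340082A (r,user):
  L0 @0x20[27] → 0x28007  P=1,RW=1,US=1,PS=0
  L1 @0x28[26] → 0x2A087  P=1,RW=1,US=1,PS=1
  ⇒ phys 0x2A82A (huge @L1)  [2 reads]
#2 VA=0x5C1407995 (r,kernel):
  L0 @0x20[23] → 0x2C007  P=1,RW=1,US=1,PS=0
  L1 @0x2C[10] → 0x2E007  P=1,RW=1,US=1,PS=0
  L2 @0x2E[7] → 0x31007  P=1,RW=1,US=1,PS=0
  ⇒ phys 0x31995  [3 reads]

Access #2 fault: NONE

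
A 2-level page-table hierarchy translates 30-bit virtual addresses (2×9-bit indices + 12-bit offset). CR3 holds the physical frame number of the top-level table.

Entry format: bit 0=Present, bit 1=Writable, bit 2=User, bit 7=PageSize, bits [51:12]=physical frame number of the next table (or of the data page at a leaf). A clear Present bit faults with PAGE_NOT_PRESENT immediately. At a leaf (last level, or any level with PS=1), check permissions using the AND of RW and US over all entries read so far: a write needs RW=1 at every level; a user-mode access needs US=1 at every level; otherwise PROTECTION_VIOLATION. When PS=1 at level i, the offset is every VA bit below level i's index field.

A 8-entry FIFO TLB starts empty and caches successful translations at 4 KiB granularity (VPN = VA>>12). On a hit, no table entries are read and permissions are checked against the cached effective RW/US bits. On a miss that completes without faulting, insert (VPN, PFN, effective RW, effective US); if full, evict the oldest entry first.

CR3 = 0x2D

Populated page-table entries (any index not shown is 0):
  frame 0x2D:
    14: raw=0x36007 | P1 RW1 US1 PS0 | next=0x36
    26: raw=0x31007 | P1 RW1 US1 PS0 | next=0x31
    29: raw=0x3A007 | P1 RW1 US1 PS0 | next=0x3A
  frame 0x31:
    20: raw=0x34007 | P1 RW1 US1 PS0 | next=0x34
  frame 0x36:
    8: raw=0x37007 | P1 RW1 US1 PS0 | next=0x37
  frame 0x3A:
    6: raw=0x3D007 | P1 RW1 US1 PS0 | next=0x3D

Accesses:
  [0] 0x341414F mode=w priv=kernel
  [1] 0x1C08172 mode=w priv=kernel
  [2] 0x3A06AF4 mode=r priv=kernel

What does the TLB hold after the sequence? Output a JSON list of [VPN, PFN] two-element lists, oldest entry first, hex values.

Per-access translation:
#0 VA=0x341414F (w,kernel):
  [0] read 0x2D idx=26: raw=0x31007 flags P=1 W=1 U=1 S=0
  [1] read 0x31 idx=20: raw=0x34007 flags P=1 W=1 U=1 S=0
  ✓ 0x3414F  — 2 lookups
#1 VA=0x1C08172 (w,kernel):
  [0] read 0x2D idx=14: raw=0x36007 flags P=1 W=1 U=1 S=0
  [1] read 0x36 idx=8: raw=0x37007 flags P=1 W=1 U=1 S=0
  ✓ 0x37172  — 2 lookups
#2 VA=0x3A06AF4 (r,kernel):
  [0] read 0x2D idx=29: raw=0x3A007 flags P=1 W=1 U=1 S=0
  [1] read 0x3A idx=6: raw=0x3D007 flags P=1 W=1 U=1 S=0
  ✓ 0x3DAF4  — 2 lookups

TLB: [["0x3414", "0x34"], ["0x1C08", "0x37"], ["0x3A06", "0x3D"]]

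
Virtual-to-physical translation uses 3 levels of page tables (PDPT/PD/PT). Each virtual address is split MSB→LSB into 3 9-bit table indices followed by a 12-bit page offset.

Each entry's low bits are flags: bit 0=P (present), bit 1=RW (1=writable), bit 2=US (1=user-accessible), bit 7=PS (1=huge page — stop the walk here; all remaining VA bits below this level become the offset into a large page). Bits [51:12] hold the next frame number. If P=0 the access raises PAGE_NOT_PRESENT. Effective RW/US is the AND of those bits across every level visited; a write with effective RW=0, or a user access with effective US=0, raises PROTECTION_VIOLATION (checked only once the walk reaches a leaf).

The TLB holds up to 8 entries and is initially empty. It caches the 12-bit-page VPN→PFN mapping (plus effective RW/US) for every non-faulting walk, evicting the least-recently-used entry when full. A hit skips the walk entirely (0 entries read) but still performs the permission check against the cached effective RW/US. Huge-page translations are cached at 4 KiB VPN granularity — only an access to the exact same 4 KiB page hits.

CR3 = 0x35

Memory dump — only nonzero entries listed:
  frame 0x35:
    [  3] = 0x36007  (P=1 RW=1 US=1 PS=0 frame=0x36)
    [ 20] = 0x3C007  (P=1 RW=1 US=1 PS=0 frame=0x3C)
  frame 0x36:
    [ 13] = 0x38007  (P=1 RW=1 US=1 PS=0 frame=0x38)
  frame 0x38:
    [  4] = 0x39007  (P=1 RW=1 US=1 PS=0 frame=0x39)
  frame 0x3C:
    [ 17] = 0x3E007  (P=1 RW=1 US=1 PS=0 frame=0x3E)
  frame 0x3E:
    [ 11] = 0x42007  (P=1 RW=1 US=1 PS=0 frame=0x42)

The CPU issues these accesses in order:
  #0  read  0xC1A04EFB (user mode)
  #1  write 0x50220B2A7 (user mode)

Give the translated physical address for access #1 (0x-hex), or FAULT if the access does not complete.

Per-access translation:
#0 VA=0xC1A04EFB (r,user):
  lvl0: tbl 0x35, slot 3 ⇒ 0x36007 (P1/RW1/US1/PS0)
  lvl1: tbl 0x36, slot 13 ⇒ 0x38007 (P1/RW1/US1/PS0)
  lvl2: tbl 0x38, slot 4 ⇒ 0x39007 (P1/RW1/US1/PS0)
  ✓ 0x39EFB  — 3 lookups
#1 VA=0x50220B2A7 (w,user):
  lvl0: tbl 0x35, slot 20 ⇒ 0x3C007 (P1/RW1/US1/PS0)
  lvl1: tbl 0x3C, slot 17 ⇒ 0x3E007 (P1/RW1/US1/PS0)
  lvl2: tbl 0x3E, slot 11 ⇒ 0x42007 (P1/RW1/US1/PS0)
  ✓ 0x422A7  — 3 lookups

Access #1 PA: 0x422A7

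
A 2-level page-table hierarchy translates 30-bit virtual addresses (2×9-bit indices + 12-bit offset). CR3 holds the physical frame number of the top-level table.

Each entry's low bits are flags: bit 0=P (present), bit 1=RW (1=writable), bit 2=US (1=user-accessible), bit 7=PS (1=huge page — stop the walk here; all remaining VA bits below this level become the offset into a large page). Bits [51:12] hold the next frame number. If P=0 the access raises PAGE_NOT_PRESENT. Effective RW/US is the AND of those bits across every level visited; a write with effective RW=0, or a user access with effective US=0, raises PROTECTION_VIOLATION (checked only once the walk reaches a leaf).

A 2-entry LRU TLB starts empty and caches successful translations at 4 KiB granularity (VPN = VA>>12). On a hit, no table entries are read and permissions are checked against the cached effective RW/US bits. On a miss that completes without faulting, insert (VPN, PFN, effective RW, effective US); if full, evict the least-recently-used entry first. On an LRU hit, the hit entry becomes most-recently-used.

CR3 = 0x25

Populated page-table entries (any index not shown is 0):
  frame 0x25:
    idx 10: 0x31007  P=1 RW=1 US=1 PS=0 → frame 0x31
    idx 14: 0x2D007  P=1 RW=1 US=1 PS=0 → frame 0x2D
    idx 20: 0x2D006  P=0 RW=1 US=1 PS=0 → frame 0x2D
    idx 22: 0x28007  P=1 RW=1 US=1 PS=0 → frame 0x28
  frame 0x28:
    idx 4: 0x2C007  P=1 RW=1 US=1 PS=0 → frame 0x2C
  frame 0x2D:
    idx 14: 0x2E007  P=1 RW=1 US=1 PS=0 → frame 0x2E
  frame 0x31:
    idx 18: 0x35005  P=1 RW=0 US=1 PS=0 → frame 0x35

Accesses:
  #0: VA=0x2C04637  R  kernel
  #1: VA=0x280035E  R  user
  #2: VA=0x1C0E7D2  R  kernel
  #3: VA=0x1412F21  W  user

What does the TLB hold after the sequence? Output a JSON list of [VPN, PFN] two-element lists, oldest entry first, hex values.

Per-access translation:
#0 VA=0x2C04637 (r,kernel):
  [0] read 0x25 idx=22: raw=0x28007 flags P=1 W=1 U=1 S=0
  [1] read 0x28 idx=4: raw=0x2C007 flags P=1 W=1 U=1 S=0
  → PA=0x2C637  (2 entries read)
#1 VA=0x280035E (r,user):
  [0] read 0x25 idx=20: raw=0x2D006 flags P=0 W=1 U=1 S=0
  ✗ PAGE_NOT_PRESENT  [1 reads]
#2 VA=0x1C0E7D2 (r,kernel):
  [0] read 0x25 idx=14: raw=0x2D007 flags P=1 W=1 U=1 S=0
  [1] read 0x2D idx=14: raw=0x2E007 flags P=1 W=1 U=1 S=0
  → PA=0x2E7D2  (2 entries read)
#3 VA=0x1412F21 (w,user):
  [0] read 0x25 idx=10: raw=0x31007 flags P=1 W=1 U=1 S=0
  [1] read 0x31 idx=18: raw=0x35005 flags P=1 W=0 U=1 S=0
  ✗ PROTECTION_VIOLATION  [2 reads]

TLB: [["0x2C04", "0x2C"], ["0x1C0E", "0x2E"]]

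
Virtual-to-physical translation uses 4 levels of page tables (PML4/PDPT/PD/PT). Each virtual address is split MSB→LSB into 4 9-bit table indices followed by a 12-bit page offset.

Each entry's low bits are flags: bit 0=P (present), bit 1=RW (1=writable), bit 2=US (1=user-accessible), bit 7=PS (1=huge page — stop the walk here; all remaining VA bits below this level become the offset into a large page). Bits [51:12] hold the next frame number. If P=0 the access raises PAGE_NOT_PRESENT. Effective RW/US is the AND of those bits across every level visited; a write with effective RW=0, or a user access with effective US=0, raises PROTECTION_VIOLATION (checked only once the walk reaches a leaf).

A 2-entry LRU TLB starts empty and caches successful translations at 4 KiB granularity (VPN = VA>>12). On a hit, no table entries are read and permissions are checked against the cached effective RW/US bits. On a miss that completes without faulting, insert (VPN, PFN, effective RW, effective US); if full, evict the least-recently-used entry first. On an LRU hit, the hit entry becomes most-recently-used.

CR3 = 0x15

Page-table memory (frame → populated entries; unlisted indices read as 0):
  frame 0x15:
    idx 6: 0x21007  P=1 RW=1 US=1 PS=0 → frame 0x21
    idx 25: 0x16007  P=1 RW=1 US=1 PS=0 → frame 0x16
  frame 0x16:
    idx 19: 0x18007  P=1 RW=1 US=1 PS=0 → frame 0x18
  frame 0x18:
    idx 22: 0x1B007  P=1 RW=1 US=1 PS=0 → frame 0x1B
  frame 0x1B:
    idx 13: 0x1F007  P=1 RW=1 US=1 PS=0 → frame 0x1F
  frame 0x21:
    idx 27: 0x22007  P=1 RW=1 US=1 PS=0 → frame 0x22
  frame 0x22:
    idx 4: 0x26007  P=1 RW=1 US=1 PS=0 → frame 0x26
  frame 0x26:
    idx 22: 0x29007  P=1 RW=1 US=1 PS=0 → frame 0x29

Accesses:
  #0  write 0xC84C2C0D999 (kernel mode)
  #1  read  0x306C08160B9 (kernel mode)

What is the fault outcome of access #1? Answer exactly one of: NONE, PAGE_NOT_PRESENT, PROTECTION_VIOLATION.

Trace:
#0 VA=0xC84C2C0D999 (w,kernel):
  lvl0: tbl 0x15, slot 25 ⇒ 0x16007 (P1/RW1/US1/PS0)
  lvl1: tbl 0x16, slot 19 ⇒ 0x18007 (P1/RW1/US1/PS0)
  lvl2: tbl 0x18, slot 22 ⇒ 0x1B007 (P1/RW1/US1/PS0)
  lvl3: tbl 0x1B, slot 13 ⇒ 0x1F007 (P1/RW1/US1/PS0)
  ✓ 0x1F999  — 4 lookups
#1 VA=0x306C08160B9 (r,kernel):
  lvl0: tbl 0x15, slot 6 ⇒ 0x21007 (P1/RW1/US1/PS0)
  lvl1: tbl 0x21, slot 27 ⇒ 0x22007 (P1/RW1/US1/PS0)
  lvl2: tbl 0x22, slot 4 ⇒ 0x26007 (P1/RW1/US1/PS0)
  lvl3: tbl 0x26, slot 22 ⇒ 0x29007 (P1/RW1/US1/PS0)
  ✓ 0x290B9  — 4 lookups

Access #1 fault: NONE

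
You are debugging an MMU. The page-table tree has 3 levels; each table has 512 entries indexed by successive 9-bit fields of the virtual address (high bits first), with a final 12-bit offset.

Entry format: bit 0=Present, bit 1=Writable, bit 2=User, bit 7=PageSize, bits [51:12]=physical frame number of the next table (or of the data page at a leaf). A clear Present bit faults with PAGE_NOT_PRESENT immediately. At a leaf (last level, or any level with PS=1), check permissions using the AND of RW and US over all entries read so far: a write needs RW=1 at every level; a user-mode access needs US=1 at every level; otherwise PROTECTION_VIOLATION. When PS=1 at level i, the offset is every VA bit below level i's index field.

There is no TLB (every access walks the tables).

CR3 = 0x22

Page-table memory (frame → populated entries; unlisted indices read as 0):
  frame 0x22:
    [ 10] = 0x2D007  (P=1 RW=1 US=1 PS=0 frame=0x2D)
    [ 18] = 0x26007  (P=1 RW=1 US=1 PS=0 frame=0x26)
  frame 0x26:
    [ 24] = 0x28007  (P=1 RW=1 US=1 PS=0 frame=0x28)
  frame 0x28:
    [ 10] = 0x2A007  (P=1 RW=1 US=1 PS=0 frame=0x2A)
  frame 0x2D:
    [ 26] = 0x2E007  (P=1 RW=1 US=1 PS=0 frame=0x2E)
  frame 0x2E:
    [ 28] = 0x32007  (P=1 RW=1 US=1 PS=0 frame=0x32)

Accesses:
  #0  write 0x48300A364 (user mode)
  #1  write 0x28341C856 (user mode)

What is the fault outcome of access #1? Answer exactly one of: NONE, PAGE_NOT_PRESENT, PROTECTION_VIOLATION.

Trace:
#0 VA=0x48300A364 (w,user):
  [0] read 0x22 idx=18: raw=0x26007 flags P=1 W=1 U=1 S=0
  [1] read 0x26 idx=24: raw=0x28007 flags P=1 W=1 U=1 S=0
  [2] read 0x28 idx=10: raw=0x2A007 flags P=1 W=1 U=1 S=0
  → PA=0x2A364  (3 entries read)
#1 VA=0x28341C856 (w,user):
  [0] read 0x22 idx=10: raw=0x2D007 flags P=1 W=1 U=1 S=0
  [1] read 0x2D idx=26: raw=0x2E007 flags P=1 W=1 U=1 S=0
  [2] read 0x2E idx=28: raw=0x32007 flags P=1 W=1 U=1 S=0
  → PA=0x32856  (3 entries read)

Access #1 fault: NONE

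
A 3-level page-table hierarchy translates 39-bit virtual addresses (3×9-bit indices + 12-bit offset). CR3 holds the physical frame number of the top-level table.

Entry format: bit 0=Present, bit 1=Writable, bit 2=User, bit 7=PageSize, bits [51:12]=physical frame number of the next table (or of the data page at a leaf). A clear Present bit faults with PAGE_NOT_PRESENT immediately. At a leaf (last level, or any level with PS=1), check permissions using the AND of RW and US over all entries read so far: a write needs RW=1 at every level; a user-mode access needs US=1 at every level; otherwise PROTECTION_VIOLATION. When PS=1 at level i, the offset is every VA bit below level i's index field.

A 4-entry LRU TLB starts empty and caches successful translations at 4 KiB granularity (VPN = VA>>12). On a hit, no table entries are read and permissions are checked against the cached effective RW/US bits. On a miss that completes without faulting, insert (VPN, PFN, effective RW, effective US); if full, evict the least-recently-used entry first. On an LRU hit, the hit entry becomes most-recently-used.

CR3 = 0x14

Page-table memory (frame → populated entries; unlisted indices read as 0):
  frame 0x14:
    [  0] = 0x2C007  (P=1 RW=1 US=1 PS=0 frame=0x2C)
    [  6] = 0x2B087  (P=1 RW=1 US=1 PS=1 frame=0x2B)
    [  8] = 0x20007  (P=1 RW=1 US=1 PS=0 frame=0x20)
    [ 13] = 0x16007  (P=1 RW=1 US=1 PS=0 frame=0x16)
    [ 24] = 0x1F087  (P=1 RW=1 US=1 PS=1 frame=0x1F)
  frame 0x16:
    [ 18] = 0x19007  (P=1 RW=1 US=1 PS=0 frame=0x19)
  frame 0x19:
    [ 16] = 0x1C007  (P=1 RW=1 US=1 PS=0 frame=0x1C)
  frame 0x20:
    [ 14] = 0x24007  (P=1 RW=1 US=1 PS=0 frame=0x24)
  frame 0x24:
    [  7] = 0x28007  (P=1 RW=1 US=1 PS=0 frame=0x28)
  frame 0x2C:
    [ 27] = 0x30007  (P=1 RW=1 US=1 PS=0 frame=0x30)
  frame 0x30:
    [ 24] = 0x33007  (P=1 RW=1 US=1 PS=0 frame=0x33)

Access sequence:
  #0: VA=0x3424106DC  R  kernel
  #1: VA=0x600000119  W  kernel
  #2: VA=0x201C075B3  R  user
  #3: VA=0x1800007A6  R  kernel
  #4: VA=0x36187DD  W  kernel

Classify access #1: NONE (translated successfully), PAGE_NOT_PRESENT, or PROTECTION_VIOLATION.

Per-access translation:
#0 VA=0x3424106DC (r,kernel):
  L0 @0x14[13] → 0x16007  P=1,RW=1,US=1,PS=0
  L1 @0x16[18] → 0x19007  P=1,RW=1,US=1,PS=0
  L2 @0x19[16] → 0x1C007  P=1,RW=1,US=1,PS=0
  ⇒ phys 0x1C6DC  [3 reads]
#1 VA=0x600000119 (w,kernel):
  L0 @0x14[24] → 0x1F087  P=1,RW=1,US=1,PS=1
  ⇒ phys 0x1F119 (huge @L0)  [1 reads]
#2 VA=0x201C075B3 (r,user):
  L0 @0x14[8] → 0x20007  P=1,RW=1,US=1,PS=0
  L1 @0x20[14] → 0x24007  P=1,RW=1,US=1,PS=0
  L2 @0x24[7] → 0x28007  P=1,RW=1,US=1,PS=0
  ⇒ phys 0x285B3  [3 reads]
#3 VA=0x1800007A6 (r,kernel):
  L0 @0x14[6] → 0x2B087  P=1,RW=1,US=1,PS=1
  ⇒ phys 0x2B7A6 (huge @L0)  [1 reads]
#4 VA=0x36187DD (w,kernel):
  L0 @0x14[0] → 0x2C007  P=1,RW=1,US=1,PS=0
  L1 @0x2C[27] → 0x30007  P=1,RW=1,US=1,PS=0
  L2 @0x30[24] → 0x33007  P=1,RW=1,US=1,PS=0
  ⇒ phys 0x337DD  [3 reads]

Access #1 fault: NONE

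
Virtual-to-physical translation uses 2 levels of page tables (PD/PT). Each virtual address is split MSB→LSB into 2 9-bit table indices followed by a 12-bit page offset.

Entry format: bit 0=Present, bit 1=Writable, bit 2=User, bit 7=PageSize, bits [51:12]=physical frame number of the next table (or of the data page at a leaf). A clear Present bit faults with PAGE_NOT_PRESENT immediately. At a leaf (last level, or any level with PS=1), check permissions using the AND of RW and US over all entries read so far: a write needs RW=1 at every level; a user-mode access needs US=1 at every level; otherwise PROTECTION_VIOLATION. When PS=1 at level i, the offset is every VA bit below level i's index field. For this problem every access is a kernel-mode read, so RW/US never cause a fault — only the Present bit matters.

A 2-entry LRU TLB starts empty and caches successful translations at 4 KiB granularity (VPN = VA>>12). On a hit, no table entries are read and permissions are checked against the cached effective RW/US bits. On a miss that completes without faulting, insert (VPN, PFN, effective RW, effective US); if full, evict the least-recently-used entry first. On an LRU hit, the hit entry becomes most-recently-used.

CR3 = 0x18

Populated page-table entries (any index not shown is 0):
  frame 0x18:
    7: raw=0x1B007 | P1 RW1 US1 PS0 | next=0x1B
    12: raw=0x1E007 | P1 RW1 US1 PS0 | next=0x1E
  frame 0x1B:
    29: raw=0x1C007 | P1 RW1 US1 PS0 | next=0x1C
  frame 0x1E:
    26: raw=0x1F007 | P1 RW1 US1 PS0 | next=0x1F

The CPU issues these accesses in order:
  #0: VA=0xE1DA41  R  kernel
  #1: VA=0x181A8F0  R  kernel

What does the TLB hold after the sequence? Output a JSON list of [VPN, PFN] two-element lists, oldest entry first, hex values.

Per-access translation:
#0 VA=0xE1DA41 (r,kernel):
  lvl0: tbl 0x18, slot 7 ⇒ 0x1B007 (P1/RW1/US1/PS0)
  lvl1: tbl 0x1B, slot 29 ⇒ 0x1C007 (P1/RW1/US1/PS0)
  → PA=0x1CA41  (2 entries read)
#1 VA=0x181A8F0 (r,kernel):
  lvl0: tbl 0x18, slot 12 ⇒ 0x1E007 (P1/RW1/US1/PS0)
  lvl1: tbl 0x1E, slot 26 ⇒ 0x1F007 (P1/RW1/US1/PS0)
  → PA=0x1F8F0  (2 entries read)

TLB: [["0xE1D", "0x1C"], ["0x181A", "0x1F"]]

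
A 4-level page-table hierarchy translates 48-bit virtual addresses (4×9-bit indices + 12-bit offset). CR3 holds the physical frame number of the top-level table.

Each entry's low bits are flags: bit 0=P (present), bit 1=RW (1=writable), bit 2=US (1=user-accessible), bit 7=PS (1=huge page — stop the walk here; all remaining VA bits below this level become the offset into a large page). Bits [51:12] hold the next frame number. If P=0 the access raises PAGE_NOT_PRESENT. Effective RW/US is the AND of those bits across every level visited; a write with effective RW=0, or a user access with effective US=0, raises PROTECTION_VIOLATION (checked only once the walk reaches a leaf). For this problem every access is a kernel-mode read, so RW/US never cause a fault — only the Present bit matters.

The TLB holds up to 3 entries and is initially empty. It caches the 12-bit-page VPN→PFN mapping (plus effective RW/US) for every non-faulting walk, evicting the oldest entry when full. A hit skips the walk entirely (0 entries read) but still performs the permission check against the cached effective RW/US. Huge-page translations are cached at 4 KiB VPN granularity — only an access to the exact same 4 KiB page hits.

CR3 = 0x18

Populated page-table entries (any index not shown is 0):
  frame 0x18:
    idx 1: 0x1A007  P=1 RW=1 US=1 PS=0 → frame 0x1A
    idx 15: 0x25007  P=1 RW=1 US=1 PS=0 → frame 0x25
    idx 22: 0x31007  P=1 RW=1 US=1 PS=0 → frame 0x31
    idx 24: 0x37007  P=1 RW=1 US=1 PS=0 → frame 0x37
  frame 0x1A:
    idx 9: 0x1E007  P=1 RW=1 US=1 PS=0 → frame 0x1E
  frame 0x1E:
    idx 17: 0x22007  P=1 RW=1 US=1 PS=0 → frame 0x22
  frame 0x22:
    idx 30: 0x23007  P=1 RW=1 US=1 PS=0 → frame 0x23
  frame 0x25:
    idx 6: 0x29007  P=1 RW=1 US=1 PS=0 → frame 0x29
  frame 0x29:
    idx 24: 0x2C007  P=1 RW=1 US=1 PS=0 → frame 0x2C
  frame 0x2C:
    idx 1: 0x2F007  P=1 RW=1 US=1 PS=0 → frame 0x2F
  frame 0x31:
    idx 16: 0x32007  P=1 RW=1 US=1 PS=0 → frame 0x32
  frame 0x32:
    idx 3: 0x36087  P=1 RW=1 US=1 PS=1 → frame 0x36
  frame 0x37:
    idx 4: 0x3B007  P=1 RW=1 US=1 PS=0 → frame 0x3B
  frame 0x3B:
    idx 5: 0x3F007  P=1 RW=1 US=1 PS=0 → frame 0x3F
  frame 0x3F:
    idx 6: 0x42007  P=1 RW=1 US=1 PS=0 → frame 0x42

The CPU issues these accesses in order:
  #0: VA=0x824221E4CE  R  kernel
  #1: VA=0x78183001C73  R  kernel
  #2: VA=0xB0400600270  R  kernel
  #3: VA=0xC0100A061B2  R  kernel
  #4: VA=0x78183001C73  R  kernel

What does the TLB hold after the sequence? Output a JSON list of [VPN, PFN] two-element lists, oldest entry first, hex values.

Trace:
#0 VA=0x824221E4CE (r,kernel):
  L0: frame=0x18 idx=1 entry=0x1A007 [P=1 RW=1 US=1 PS=0]
  L1: frame=0x1A idx=9 entry=0x1E007 [P=1 RW=1 US=1 PS=0]
  L2: frame=0x1E idx=17 entry=0x22007 [P=1 RW=1 US=1 PS=0]
  L3: frame=0x22 idx=30 entry=0x23007 [P=1 RW=1 US=1 PS=0]
  ⇒ phys 0x234CE  [4 reads]
#1 VA=0x78183001C73 (r,kernel):
  L0: frame=0x18 idx=15 entry=0x25007 [P=1 RW=1 US=1 PS=0]
  L1: frame=0x25 idx=6 entry=0x29007 [P=1 RW=1 US=1 PS=0]
  L2: frame=0x29 idx=24 entry=0x2C007 [P=1 RW=1 US=1 PS=0]
  L3: frame=0x2C idx=1 entry=0x2F007 [P=1 RW=1 US=1 PS=0]
  ⇒ phys 0x2FC73  [4 reads]
#2 VA=0xB0400600270 (r,kernel):
  L0: frame=0x18 idx=22 entry=0x31007 [P=1 RW=1 US=1 PS=0]
  L1: frame=0x31 idx=16 entry=0x32007 [P=1 RW=1 US=1 PS=0]
  L2: frame=0x32 idx=3 entry=0x36087 [P=1 RW=1 US=1 PS=1]
  ⇒ phys 0x36270 (huge @L2)  [3 reads]
#3 VA=0xC0100A061B2 (r,kernel):
  L0: frame=0x18 idx=24 entry=0x37007 [P=1 RW=1 US=1 PS=0]
  L1: frame=0x37 idx=4 entry=0x3B007 [P=1 RW=1 US=1 PS=0]
  L2: frame=0x3B idx=5 entry=0x3F007 [P=1 RW=1 US=1 PS=0]
  L3: frame=0x3F idx=6 entry=0x42007 [P=1 RW=1 US=1 PS=0]
  ⇒ phys 0x421B2  [4 reads]
#4 VA=0x78183001C73 (r,kernel):
  TLB hit vpn=0x78183001 → PA=0x2FC73

TLB: [["0x78183001", "0x2F"], ["0xB0400600", "0x36"], ["0xC0100A06", "0x42"]]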